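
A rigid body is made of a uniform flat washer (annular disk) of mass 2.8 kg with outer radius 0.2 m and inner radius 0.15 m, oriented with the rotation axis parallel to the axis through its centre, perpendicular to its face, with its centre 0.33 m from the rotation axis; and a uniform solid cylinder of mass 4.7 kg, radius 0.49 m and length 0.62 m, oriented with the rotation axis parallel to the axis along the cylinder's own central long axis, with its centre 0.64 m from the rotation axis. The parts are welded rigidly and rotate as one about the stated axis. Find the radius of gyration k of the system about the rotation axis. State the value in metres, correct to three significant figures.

Annular disk: I_cm = (1/2)M(R²+r²) = (1/2)(2.8)[(0.2)² + (0.15)²] = 0.0875 kg m²; centre at d = 0.33 m, so I = I_cm + Md² gives I = 0.0875 + (2.8)(0.33)² = 0.39242 kg m².
Solid cylinder: I_cm = (1/2)MR² = (1/2)(4.7)(0.49)² = 0.56423 kg m²; centre at d = 0.64 m, so I = I_cm + Md² gives I = 0.56423 + (4.7)(0.64)² = 2.4894 kg m².
Total I = 2.8818 kg m²; total mass M = 7.5 kg.
k = √(I/M) = √(2.8818/7.5) = 0.61987 m.

0.620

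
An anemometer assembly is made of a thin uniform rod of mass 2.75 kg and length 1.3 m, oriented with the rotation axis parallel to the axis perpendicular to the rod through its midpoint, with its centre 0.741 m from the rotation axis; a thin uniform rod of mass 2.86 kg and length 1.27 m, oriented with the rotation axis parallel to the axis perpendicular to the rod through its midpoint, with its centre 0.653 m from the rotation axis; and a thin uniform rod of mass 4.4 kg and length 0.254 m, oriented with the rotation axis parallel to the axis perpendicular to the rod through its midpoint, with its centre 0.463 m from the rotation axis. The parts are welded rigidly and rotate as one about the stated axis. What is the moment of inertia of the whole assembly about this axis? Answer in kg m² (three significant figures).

Thin rod: I_cm = (1/12)ML² = (1/12)(2.75)(1.3)² = 0.38729 kg m²; centre at d = 0.741 m, so the parallel axis theorem gives I = 0.38729 + (2.75)(0.741)² = 1.8973 kg m².
Thin rod: I_cm = (1/12)ML² = (1/12)(2.86)(1.27)² = 0.38441 kg m²; centre at d = 0.653 m, so the parallel axis theorem gives I = 0.38441 + (2.86)(0.653)² = 1.6039 kg m².
Thin rod: I_cm = (1/12)ML² = (1/12)(4.4)(0.254)² = 0.023656 kg m²; centre at d = 0.463 m, so the parallel axis theorem gives I = 0.023656 + (4.4)(0.463)² = 0.96688 kg m².
Total I = 1.8973 + 1.6039 + 0.96688 = 4.4681 kg m².

4.47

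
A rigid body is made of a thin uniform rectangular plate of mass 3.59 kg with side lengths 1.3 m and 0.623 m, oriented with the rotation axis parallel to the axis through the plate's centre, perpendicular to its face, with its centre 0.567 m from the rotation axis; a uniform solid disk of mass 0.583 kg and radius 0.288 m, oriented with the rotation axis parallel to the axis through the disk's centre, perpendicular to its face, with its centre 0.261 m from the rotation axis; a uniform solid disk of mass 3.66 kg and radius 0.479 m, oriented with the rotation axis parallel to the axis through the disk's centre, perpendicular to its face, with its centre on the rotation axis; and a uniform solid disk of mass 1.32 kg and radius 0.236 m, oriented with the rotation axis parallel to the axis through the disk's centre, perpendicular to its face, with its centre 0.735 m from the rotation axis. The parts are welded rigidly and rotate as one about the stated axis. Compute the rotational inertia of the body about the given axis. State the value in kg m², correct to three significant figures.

Rectangular plate: I_cm = (1/12)M(a²+b²) = (1/12)(3.59)[(1.3)² + (0.623)²] = 0.62171 kg m²; centre at d = 0.567 m, so I = I_cm + Md² gives I = 0.62171 + (3.59)(0.567)² = 1.7759 kg m².
Solid disk: I_cm = (1/2)MR² = (1/2)(0.583)(0.288)² = 0.024178 kg m²; centre at d = 0.261 m, so I = I_cm + Md² gives I = 0.024178 + (0.583)(0.261)² = 0.063893 kg m².
Solid disk: I_cm = (1/2)MR² = (1/2)(3.66)(0.479)² = 0.41988 kg m²; axis through the centre, so I = 0.41988 kg m².
Solid disk: I_cm = (1/2)MR² = (1/2)(1.32)(0.236)² = 0.036759 kg m²; centre at d = 0.735 m, so I = I_cm + Md² gives I = 0.036759 + (1.32)(0.735)² = 0.74986 kg m².
Total I = 1.7759 + 0.063893 + 0.41988 + 0.74986 = 3.0095 kg m².

3.01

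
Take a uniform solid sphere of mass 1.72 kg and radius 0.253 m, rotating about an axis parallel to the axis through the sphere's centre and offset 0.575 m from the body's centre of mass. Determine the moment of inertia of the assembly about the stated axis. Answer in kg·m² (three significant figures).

0.613

I_cm = (2/5)MR² = (2/5)(1.72)(0.253)² = 0.044038 kg·m²; centre at d = 0.575 m, so I = I_cm + Md² gives I = 0.044038 + (1.72)(0.575)² = 0.61271 kg·m².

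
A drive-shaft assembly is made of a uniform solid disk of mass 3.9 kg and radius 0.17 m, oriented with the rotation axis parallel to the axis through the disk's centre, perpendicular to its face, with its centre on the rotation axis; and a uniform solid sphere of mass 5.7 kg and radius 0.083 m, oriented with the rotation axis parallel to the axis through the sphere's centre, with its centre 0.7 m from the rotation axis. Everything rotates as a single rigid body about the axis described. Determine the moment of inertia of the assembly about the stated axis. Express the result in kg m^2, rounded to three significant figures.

Solid disk: I_cm = (1/2)MR² = (1/2)(3.9)(0.17)² = 0.056355 kg m^2; axis through the centre, so I = 0.056355 kg m^2.
Solid sphere: I_cm = (2/5)MR² = (2/5)(5.7)(0.083)² = 0.015707 kg m^2; centre at d = 0.7 m, so the parallel axis theorem gives I = 0.015707 + (5.7)(0.7)² = 2.8087 kg m^2.
Total I = 0.056355 + 2.8087 = 2.8651 kg m^2.

2.87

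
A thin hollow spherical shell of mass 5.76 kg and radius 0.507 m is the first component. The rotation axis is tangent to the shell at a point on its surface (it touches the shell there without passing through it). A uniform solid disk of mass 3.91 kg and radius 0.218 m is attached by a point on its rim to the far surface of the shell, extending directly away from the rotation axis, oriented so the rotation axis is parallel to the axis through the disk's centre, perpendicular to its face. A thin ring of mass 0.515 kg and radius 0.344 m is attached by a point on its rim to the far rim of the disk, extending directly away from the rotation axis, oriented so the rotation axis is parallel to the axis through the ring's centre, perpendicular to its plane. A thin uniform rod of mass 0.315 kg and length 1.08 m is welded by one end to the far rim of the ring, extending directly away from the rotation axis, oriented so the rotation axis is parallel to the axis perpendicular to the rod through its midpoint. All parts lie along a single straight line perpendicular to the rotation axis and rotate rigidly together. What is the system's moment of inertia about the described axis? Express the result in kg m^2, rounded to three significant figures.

Spherical shell: I_cm = (2/3)MR² = (2/3)(5.76)(0.507)² = 0.98707 kg m^2; centre at d = 0.507 m, so the parallel axis theorem gives I = 0.98707 + (5.76)(0.507)² = 2.4677 kg m^2.
Solid disk: I_cm = (1/2)MR² = (1/2)(3.91)(0.218)² = 0.092909 kg m^2; centre at d = 0.507 + 0.507 + 0.218 = 1.232 m, so the parallel axis theorem gives I = 0.092909 + (3.91)(1.232)² = 6.0276 kg m^2.
Thin ring: I_cm = MR² = (0.515)(0.344)² = 0.060943 kg m^2; centre at d = 0.507 + 0.507 + 0.218 + 0.218 + 0.344 = 1.794 m, so the parallel axis theorem gives I = 0.060943 + (0.515)(1.794)² = 1.7184 kg m^2.
Thin rod: I_cm = (1/12)ML² = (1/12)(0.315)(1.08)² = 0.030618 kg m^2; centre at d = 0.507 + 0.507 + 0.218 + 0.218 + 0.344 + 0.344 + 0.54 = 2.678 m, so the parallel axis theorem gives I = 0.030618 + (0.315)(2.678)² = 2.2897 kg m^2.
Total I = 2.4677 + 6.0276 + 1.7184 + 2.2897 = 12.503 kg m^2.

12.5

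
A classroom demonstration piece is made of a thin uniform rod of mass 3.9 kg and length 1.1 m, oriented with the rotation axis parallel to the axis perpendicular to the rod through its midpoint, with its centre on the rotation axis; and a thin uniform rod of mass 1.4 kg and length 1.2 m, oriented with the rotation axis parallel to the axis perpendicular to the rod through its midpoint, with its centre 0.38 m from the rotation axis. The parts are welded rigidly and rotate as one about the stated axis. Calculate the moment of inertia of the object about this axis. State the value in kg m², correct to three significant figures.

Thin rod: I_cm = (1/12)ML² = (1/12)(3.9)(1.1)² = 0.39325 kg m²; axis through the centre, so I = 0.39325 kg m².
Thin rod: I_cm = (1/12)ML² = (1/12)(1.4)(1.2)² = 0.168 kg m²; centre at d = 0.38 m, so I = I_cm + Md² gives I = 0.168 + (1.4)(0.38)² = 0.37016 kg m².
Total I = 0.39325 + 0.37016 = 0.76341 kg m².

0.763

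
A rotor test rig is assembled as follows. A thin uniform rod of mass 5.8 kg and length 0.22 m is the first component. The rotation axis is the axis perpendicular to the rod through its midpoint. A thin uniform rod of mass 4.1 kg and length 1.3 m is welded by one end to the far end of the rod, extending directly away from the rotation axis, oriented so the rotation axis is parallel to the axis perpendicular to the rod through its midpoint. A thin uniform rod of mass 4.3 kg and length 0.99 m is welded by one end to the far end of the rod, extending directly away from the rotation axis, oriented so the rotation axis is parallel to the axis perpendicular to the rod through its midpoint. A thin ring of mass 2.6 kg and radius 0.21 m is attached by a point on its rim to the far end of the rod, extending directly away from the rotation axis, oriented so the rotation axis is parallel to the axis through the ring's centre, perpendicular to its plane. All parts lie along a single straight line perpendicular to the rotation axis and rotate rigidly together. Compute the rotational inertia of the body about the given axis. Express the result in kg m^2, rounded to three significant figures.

Thin rod: I_cm = (1/12)ML² = (1/12)(5.8)(0.22)² = 0.023393 kg m^2; axis through the centre, so I = 0.023393 kg m^2.
Thin rod: I_cm = (1/12)ML² = (1/12)(4.1)(1.3)² = 0.57742 kg m^2; centre at d = 0.11 + 0.65 = 0.76 m, so the parallel axis theorem gives I = 0.57742 + (4.1)(0.76)² = 2.9456 kg m^2.
Thin rod: I_cm = (1/12)ML² = (1/12)(4.3)(0.99)² = 0.3512 kg m^2; centre at d = 0.11 + 0.65 + 0.65 + 0.495 = 1.905 m, so the parallel axis theorem gives I = 0.3512 + (4.3)(1.905)² = 15.956 kg m^2.
Thin ring: I_cm = MR² = (2.6)(0.21)² = 0.11466 kg m^2; centre at d = 0.11 + 0.65 + 0.65 + 0.495 + 0.495 + 0.21 = 2.61 m, so the parallel axis theorem gives I = 0.11466 + (2.6)(2.61)² = 17.826 kg m^2.
Total I = 0.023393 + 2.9456 + 15.956 + 17.826 = 36.751 kg m^2.

36.8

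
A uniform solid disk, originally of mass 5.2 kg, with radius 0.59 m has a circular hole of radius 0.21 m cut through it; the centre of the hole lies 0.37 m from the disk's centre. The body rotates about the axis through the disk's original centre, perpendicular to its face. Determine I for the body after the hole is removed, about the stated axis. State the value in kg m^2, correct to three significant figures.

0.800

Unpierced body about its centre: I₀ = (1/2)MR² = (1/2)(5.2)(0.59)² = 0.90506 kg m^2.
The removed disk has mass m = M·(r/R)² = (5.2)(0.21/0.59)² = 0.65878 kg (same uniform areal density).
Its moment of inertia about the rotation axis (parallel-axis theorem): I_hole = (1/2)mr² + md² = (1/2)(0.65878)(0.21)² + (0.65878)(0.37)² = 0.10471 kg m^2.
Treating the hole as negative mass, I = I₀ − I_hole = 0.90506 − 0.10471 = 0.80035 kg m^2.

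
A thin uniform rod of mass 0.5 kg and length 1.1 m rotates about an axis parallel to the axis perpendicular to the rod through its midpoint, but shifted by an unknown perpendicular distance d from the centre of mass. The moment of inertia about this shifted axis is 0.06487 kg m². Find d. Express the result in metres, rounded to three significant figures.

About the centre-of-mass axis, I_cm = (1/12)ML² = (1/12)(0.5)(1.1)² = 0.050417 kg m².
Parallel axis theorem: I = I_cm + Md², so Md² = 0.06487 − 0.050417 = 0.014453 kg m².
d = √(0.014453 / 0.5) = 0.17002 m.

0.170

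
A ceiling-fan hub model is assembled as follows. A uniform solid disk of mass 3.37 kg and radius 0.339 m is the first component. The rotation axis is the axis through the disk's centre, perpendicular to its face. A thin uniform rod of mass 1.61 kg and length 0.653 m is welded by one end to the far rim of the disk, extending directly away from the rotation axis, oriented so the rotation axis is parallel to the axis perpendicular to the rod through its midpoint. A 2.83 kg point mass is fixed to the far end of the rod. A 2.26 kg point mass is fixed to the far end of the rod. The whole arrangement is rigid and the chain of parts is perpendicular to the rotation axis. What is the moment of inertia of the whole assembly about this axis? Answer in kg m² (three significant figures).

Solid disk: I_cm = (1/2)MR² = (1/2)(3.37)(0.339)² = 0.19364 kg m²; axis through the centre, so I = 0.19364 kg m².
Thin rod: I_cm = (1/12)ML² = (1/12)(1.61)(0.653)² = 0.05721 kg m²; centre at d = 0.339 + 0.3265 = 0.6655 m, so the parallel axis theorem gives I = 0.05721 + (1.61)(0.6655)² = 0.77026 kg m².
Point mass: I_cm = 0; centre at d = 0.339 + 0.3265 + 0.3265 = 0.992 m, so the parallel axis theorem gives I = 0 + (2.83)(0.992)² = 2.7849 kg m².
Point mass: I_cm = 0; centre at d = 0.339 + 0.3265 + 0.3265 = 0.992 m, so the parallel axis theorem gives I = 0 + (2.26)(0.992)² = 2.224 kg m².
Total I = 0.19364 + 0.77026 + 2.7849 + 2.224 = 5.9728 kg m².

5.97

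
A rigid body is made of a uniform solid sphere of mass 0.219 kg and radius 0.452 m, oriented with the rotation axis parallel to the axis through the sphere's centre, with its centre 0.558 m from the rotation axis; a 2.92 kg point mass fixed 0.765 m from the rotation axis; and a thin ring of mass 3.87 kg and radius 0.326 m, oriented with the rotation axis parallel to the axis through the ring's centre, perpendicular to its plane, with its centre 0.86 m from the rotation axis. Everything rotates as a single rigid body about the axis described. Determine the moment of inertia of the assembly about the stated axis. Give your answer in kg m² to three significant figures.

Solid sphere: I_cm = (2/5)MR² = (2/5)(0.219)(0.452)² = 0.017897 kg m²; centre at d = 0.558 m, so the parallel axis theorem gives I = 0.017897 + (0.219)(0.558)² = 0.086086 kg m².
Point mass: I_cm = 0; centre at d = 0.765 m, so the parallel axis theorem gives I = 0 + (2.92)(0.765)² = 1.7089 kg m².
Thin ring: I_cm = MR² = (3.87)(0.326)² = 0.41129 kg m²; centre at d = 0.86 m, so the parallel axis theorem gives I = 0.41129 + (3.87)(0.86)² = 3.2735 kg m².
Total I = 0.086086 + 1.7089 + 3.2735 = 5.0685 kg m².

5.07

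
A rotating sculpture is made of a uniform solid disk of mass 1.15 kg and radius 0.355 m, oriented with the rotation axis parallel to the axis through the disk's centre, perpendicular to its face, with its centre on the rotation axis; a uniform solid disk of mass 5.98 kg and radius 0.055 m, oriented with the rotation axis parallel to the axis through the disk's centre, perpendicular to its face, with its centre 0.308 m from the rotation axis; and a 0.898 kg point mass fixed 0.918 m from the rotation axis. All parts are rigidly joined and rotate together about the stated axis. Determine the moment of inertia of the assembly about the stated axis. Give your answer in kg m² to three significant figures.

Solid disk: I_cm = (1/2)MR² = (1/2)(1.15)(0.355)² = 0.072464 kg m²; axis through the centre, so I = 0.072464 kg m².
Solid disk: I_cm = (1/2)MR² = (1/2)(5.98)(0.055)² = 0.0090448 kg m²; centre at d = 0.308 m, so I = I_cm + Md² gives I = 0.0090448 + (5.98)(0.308)² = 0.57633 kg m².
Point mass: I_cm = 0; centre at d = 0.918 m, so I = I_cm + Md² gives I = 0 + (0.898)(0.918)² = 0.75677 kg m².
Total I = 0.072464 + 0.57633 + 0.75677 = 1.4056 kg m².

1.41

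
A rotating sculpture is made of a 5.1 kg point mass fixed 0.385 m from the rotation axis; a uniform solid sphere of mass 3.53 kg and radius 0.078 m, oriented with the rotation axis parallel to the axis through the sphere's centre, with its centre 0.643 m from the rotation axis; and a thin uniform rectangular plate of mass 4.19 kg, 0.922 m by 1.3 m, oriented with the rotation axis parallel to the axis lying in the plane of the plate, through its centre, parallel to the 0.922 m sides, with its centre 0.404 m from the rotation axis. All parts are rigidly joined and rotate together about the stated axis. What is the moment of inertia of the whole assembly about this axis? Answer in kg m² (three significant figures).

Point mass: I_cm = 0; centre at d = 0.385 m, so the parallel axis theorem gives I = 0 + (5.1)(0.385)² = 0.75595 kg m².
Solid sphere: I_cm = (2/5)MR² = (2/5)(3.53)(0.078)² = 0.0085906 kg m²; centre at d = 0.643 m, so the parallel axis theorem gives I = 0.0085906 + (3.53)(0.643)² = 1.4681 kg m².
Rectangular plate: I_cm = (1/12)Mb² = (1/12)(4.19)(1.3)² = 0.59009 kg m²; centre at d = 0.404 m, so the parallel axis theorem gives I = 0.59009 + (4.19)(0.404)² = 1.274 kg m².
Total I = 0.75595 + 1.4681 + 1.274 = 3.498 kg m².

3.50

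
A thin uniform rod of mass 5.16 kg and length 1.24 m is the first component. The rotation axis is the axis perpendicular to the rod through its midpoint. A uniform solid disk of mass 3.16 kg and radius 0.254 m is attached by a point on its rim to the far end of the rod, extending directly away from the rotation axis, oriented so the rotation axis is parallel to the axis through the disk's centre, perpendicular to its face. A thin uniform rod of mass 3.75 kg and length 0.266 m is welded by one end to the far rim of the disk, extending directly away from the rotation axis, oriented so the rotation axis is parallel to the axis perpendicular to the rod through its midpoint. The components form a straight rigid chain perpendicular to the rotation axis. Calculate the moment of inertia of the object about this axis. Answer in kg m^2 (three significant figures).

9.16

Thin rod: I_cm = (1/12)ML² = (1/12)(5.16)(1.24)² = 0.66117 kg m^2; axis through the centre, so I = 0.66117 kg m^2.
Solid disk: I_cm = (1/2)MR² = (1/2)(3.16)(0.254)² = 0.10194 kg m^2; centre at d = 0.62 + 0.254 = 0.874 m, so the parallel axis theorem gives I = 0.10194 + (3.16)(0.874)² = 2.5158 kg m^2.
Thin rod: I_cm = (1/12)ML² = (1/12)(3.75)(0.266)² = 0.022111 kg m^2; centre at d = 0.62 + 0.254 + 0.254 + 0.133 = 1.261 m, so the parallel axis theorem gives I = 0.022111 + (3.75)(1.261)² = 5.9851 kg m^2.
Total I = 0.66117 + 2.5158 + 5.9851 = 9.162 kg m^2.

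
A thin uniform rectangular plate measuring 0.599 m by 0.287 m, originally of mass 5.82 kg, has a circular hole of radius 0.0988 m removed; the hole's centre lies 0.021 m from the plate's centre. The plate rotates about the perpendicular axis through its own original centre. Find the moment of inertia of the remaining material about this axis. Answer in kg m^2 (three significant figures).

Unpierced body about its centre: I₀ = (1/12)M(a²+b²) = (1/12)(5.82)[(0.599)² + (0.287)²] = 0.21397 kg m^2.
The removed disk has mass m = M·πr²/(ab) = (5.82)·π(0.0988)²/(0.599·0.287) = 1.0382 kg (same uniform areal density).
Its moment of inertia about the rotation axis (parallel-axis theorem): I_hole = (1/2)mr² + md² = (1/2)(1.0382)(0.0988)² + (1.0382)(0.021)² = 0.005525 kg m^2.
Treating the hole as negative mass, I = I₀ − I_hole = 0.21397 − 0.005525 = 0.20844 kg m^2.

0.208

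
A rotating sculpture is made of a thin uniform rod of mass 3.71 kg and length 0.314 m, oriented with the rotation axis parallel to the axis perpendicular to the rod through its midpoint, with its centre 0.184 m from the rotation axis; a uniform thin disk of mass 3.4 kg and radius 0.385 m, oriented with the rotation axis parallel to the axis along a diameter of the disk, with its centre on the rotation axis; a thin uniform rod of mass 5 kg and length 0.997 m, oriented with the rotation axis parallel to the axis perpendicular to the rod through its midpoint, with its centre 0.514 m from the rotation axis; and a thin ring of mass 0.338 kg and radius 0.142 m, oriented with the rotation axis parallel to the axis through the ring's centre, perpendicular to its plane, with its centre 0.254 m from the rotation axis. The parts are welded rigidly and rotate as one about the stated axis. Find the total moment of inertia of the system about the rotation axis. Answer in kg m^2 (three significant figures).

Thin rod: I_cm = (1/12)ML² = (1/12)(3.71)(0.314)² = 0.030483 kg m^2; centre at d = 0.184 m, so the parallel axis theorem gives I = 0.030483 + (3.71)(0.184)² = 0.15609 kg m^2.
Thin disk: I_cm = (1/4)MR² = (1/4)(3.4)(0.385)² = 0.12599 kg m^2; axis through the centre, so I = 0.12599 kg m^2.
Thin rod: I_cm = (1/12)ML² = (1/12)(5)(0.997)² = 0.41417 kg m^2; centre at d = 0.514 m, so the parallel axis theorem gives I = 0.41417 + (5)(0.514)² = 1.7352 kg m^2.
Thin ring: I_cm = MR² = (0.338)(0.142)² = 0.0068154 kg m^2; centre at d = 0.254 m, so the parallel axis theorem gives I = 0.0068154 + (0.338)(0.254)² = 0.028622 kg m^2.
Total I = 0.15609 + 0.12599 + 1.7352 + 0.028622 = 2.0459 kg m^2.

2.05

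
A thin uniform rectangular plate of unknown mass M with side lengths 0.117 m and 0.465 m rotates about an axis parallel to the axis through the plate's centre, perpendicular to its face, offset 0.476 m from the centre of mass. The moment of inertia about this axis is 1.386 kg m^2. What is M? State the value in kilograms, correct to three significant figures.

5.64

I = I_cm + Md² = (1/12)M(a²+b²) + Md² = M·[0.0833333·[(0.117)² + (0.465)²] + (0.476)²] = M·0.24574.
So M = 1.386 / 0.24574 = 5.6402 kg.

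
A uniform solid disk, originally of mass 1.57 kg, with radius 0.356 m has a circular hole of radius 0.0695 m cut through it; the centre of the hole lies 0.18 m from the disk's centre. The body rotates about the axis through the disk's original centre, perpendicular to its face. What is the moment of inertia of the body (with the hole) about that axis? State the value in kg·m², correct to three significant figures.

Unpierced body about its centre: I₀ = (1/2)MR² = (1/2)(1.57)(0.356)² = 0.099488 kg·m².
The removed disk has mass m = M·(r/R)² = (1.57)(0.0695/0.356)² = 0.059837 kg (same uniform areal density).
Its moment of inertia about the rotation axis (parallel-axis theorem): I_hole = (1/2)mr² + md² = (1/2)(0.059837)(0.0695)² + (0.059837)(0.18)² = 0.0020832 kg·m².
Treating the hole as negative mass, I = I₀ − I_hole = 0.099488 − 0.0020832 = 0.097405 kg·m².

0.0974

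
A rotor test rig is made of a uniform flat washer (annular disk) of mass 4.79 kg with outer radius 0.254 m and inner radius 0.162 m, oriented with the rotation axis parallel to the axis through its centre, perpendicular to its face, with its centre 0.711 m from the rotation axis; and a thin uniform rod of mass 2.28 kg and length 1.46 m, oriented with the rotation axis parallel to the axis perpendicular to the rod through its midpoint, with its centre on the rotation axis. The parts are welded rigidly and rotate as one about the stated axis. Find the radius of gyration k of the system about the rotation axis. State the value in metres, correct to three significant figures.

0.656

Annular disk: I_cm = (1/2)M(R²+r²) = (1/2)(4.79)[(0.254)² + (0.162)²] = 0.21737 kg m²; centre at d = 0.711 m, so the parallel axis theorem gives I = 0.21737 + (4.79)(0.711)² = 2.6388 kg m².
Thin rod: I_cm = (1/12)ML² = (1/12)(2.28)(1.46)² = 0.405 kg m²; axis through the centre, so I = 0.405 kg m².
Total I = 3.0438 kg m²; total mass M = 7.07 kg.
k = √(I/M) = √(3.0438/7.07) = 0.65614 m.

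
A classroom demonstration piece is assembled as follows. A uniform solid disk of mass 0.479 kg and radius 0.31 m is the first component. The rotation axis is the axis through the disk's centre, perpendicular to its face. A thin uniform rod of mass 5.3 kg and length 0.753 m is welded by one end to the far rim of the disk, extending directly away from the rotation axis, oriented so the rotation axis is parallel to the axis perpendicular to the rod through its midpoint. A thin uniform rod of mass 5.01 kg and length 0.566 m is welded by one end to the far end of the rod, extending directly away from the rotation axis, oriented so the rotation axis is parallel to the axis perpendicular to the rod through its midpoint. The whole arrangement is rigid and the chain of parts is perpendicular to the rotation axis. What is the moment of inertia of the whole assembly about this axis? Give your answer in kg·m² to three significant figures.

Solid disk: I_cm = (1/2)MR² = (1/2)(0.479)(0.31)² = 0.023016 kg·m²; axis through the centre, so I = 0.023016 kg·m².
Thin rod: I_cm = (1/12)ML² = (1/12)(5.3)(0.753)² = 0.25043 kg·m²; centre at d = 0.31 + 0.3765 = 0.6865 m, so I = I_cm + Md² gives I = 0.25043 + (5.3)(0.6865)² = 2.7482 kg·m².
Thin rod: I_cm = (1/12)ML² = (1/12)(5.01)(0.566)² = 0.13375 kg·m²; centre at d = 0.31 + 0.3765 + 0.3765 + 0.283 = 1.346 m, so I = I_cm + Md² gives I = 0.13375 + (5.01)(1.346)² = 9.2104 kg·m².
Total I = 0.023016 + 2.7482 + 9.2104 = 11.982 kg·m².

12.0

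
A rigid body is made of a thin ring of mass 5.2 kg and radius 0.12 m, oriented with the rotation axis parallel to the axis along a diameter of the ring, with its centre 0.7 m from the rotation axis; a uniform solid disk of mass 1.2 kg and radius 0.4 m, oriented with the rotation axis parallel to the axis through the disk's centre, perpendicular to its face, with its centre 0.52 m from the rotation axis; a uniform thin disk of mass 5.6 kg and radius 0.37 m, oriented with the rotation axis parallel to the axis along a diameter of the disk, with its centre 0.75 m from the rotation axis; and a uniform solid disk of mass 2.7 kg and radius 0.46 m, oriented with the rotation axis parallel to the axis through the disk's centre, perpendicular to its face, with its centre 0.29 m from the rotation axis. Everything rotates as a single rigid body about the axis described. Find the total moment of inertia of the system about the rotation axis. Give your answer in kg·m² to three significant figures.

Thin ring: I_cm = (1/2)MR² = (1/2)(5.2)(0.12)² = 0.03744 kg·m²; centre at d = 0.7 m, so the parallel axis theorem gives I = 0.03744 + (5.2)(0.7)² = 2.5854 kg·m².
Solid disk: I_cm = (1/2)MR² = (1/2)(1.2)(0.4)² = 0.096 kg·m²; centre at d = 0.52 m, so the parallel axis theorem gives I = 0.096 + (1.2)(0.52)² = 0.42048 kg·m².
Thin disk: I_cm = (1/4)MR² = (1/4)(5.6)(0.37)² = 0.19166 kg·m²; centre at d = 0.75 m, so the parallel axis theorem gives I = 0.19166 + (5.6)(0.75)² = 3.3417 kg·m².
Solid disk: I_cm = (1/2)MR² = (1/2)(2.7)(0.46)² = 0.28566 kg·m²; centre at d = 0.29 m, so the parallel axis theorem gives I = 0.28566 + (2.7)(0.29)² = 0.51273 kg·m².
Total I = 2.5854 + 0.42048 + 3.3417 + 0.51273 = 6.8603 kg·m².

6.86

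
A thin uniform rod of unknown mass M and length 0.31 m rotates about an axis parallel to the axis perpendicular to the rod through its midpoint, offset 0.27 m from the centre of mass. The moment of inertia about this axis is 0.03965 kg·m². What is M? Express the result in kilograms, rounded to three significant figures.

0.490

I = I_cm + Md² = (1/12)ML² + Md² = M·[0.0833333·(0.31)² + (0.27)²] = M·0.080908.
So M = 0.03965 / 0.080908 = 0.49006 kg.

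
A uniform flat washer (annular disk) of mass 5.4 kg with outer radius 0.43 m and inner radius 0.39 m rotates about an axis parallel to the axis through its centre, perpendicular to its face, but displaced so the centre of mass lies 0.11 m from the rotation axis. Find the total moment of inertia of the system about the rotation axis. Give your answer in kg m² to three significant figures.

I_cm = (1/2)M(R²+r²) = (1/2)(5.4)[(0.43)² + (0.39)²] = 0.9099 kg m²; centre at d = 0.11 m, so I = I_cm + Md² gives I = 0.9099 + (5.4)(0.11)² = 0.97524 kg m².

0.975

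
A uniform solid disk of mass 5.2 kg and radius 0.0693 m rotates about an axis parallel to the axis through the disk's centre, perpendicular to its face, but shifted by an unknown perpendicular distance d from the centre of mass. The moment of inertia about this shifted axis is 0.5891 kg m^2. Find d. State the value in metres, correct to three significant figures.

About the centre-of-mass axis, I_cm = (1/2)MR² = (1/2)(5.2)(0.0693)² = 0.012486 kg m^2.
Parallel axis theorem: I = I_cm + Md², so Md² = 0.5891 − 0.012486 = 0.57661 kg m^2.
d = √(0.57661 / 5.2) = 0.333 m.

0.333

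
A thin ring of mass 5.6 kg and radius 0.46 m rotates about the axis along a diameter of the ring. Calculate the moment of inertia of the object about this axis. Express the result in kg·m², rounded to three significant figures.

I_cm = (1/2)MR² = (1/2)(5.6)(0.46)² = 0.59248 kg·m²; axis through the centre, so I = 0.59248 kg·m².

0.592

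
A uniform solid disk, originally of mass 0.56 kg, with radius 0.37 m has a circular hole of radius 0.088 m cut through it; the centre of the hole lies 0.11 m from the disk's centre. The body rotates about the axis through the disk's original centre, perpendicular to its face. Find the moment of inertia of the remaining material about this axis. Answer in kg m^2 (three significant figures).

0.0378

Unpierced body about its centre: I₀ = (1/2)MR² = (1/2)(0.56)(0.37)² = 0.038332 kg m^2.
The removed disk has mass m = M·(r/R)² = (0.56)(0.088/0.37)² = 0.031677 kg (same uniform areal density).
Its moment of inertia about the rotation axis (parallel-axis theorem): I_hole = (1/2)mr² + md² = (1/2)(0.031677)(0.088)² + (0.031677)(0.11)² = 0.00050595 kg m^2.
Treating the hole as negative mass, I = I₀ − I_hole = 0.038332 − 0.00050595 = 0.037826 kg m^2.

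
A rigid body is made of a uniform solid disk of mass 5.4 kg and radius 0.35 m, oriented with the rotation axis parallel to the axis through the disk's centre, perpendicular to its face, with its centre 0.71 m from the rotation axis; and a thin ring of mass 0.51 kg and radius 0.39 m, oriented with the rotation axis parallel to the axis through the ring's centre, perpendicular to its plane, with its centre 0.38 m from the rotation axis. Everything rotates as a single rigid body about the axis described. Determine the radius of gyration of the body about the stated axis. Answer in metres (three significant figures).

0.736

Solid disk: I_cm = (1/2)MR² = (1/2)(5.4)(0.35)² = 0.33075 kg m^2; centre at d = 0.71 m, so the parallel axis theorem gives I = 0.33075 + (5.4)(0.71)² = 3.0529 kg m^2.
Thin ring: I_cm = MR² = (0.51)(0.39)² = 0.077571 kg m^2; centre at d = 0.38 m, so the parallel axis theorem gives I = 0.077571 + (0.51)(0.38)² = 0.15121 kg m^2.
Total I = 3.2041 kg m^2; total mass M = 5.91 kg.
k = √(I/M) = √(3.2041/5.91) = 0.73631 m.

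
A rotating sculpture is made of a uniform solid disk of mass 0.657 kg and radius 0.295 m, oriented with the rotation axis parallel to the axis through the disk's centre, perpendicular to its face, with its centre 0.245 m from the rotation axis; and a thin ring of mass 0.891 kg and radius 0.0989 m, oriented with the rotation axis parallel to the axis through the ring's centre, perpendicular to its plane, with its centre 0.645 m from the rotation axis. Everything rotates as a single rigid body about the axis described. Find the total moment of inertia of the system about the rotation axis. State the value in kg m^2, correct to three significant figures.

0.447

Solid disk: I_cm = (1/2)MR² = (1/2)(0.657)(0.295)² = 0.028588 kg m^2; centre at d = 0.245 m, so the parallel axis theorem gives I = 0.028588 + (0.657)(0.245)² = 0.068024 kg m^2.
Thin ring: I_cm = MR² = (0.891)(0.0989)² = 0.0087151 kg m^2; centre at d = 0.645 m, so the parallel axis theorem gives I = 0.0087151 + (0.891)(0.645)² = 0.37939 kg m^2.
Total I = 0.068024 + 0.37939 = 0.44742 kg m^2.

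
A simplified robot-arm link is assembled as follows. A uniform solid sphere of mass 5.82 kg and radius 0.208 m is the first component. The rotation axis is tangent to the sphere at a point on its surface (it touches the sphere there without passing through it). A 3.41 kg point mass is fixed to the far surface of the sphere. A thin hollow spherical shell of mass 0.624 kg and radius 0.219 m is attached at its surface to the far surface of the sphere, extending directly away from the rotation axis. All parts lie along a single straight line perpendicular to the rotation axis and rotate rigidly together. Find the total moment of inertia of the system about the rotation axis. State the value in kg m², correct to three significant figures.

Solid sphere: I_cm = (2/5)MR² = (2/5)(5.82)(0.208)² = 0.10072 kg m²; centre at d = 0.208 m, so the parallel axis theorem gives I = 0.10072 + (5.82)(0.208)² = 0.35252 kg m².
Point mass: I_cm = 0; centre at d = 0.208 + 0.208 = 0.416 m, so the parallel axis theorem gives I = 0 + (3.41)(0.416)² = 0.59012 kg m².
Spherical shell: I_cm = (2/3)MR² = (2/3)(0.624)(0.219)² = 0.019952 kg m²; centre at d = 0.208 + 0.208 + 0.219 = 0.635 m, so the parallel axis theorem gives I = 0.019952 + (0.624)(0.635)² = 0.27156 kg m².
Total I = 0.35252 + 0.59012 + 0.27156 = 1.2142 kg m².

1.21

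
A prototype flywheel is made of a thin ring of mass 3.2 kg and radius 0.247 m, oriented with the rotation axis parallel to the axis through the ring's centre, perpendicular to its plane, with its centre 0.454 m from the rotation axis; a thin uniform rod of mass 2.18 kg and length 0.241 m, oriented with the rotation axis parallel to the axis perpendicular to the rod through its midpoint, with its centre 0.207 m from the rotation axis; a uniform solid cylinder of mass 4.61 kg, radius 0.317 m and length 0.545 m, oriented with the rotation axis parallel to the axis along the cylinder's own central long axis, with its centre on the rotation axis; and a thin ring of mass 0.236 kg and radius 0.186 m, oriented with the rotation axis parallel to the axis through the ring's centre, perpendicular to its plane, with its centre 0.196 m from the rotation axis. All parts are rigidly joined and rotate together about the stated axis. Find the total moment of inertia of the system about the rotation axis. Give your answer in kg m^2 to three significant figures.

Thin ring: I_cm = MR² = (3.2)(0.247)² = 0.19523 kg m^2; centre at d = 0.454 m, so I = I_cm + Md² gives I = 0.19523 + (3.2)(0.454)² = 0.8548 kg m^2.
Thin rod: I_cm = (1/12)ML² = (1/12)(2.18)(0.241)² = 0.010551 kg m^2; centre at d = 0.207 m, so I = I_cm + Md² gives I = 0.010551 + (2.18)(0.207)² = 0.10396 kg m^2.
Solid cylinder: I_cm = (1/2)MR² = (1/2)(4.61)(0.317)² = 0.23163 kg m^2; axis through the centre, so I = 0.23163 kg m^2.
Thin ring: I_cm = MR² = (0.236)(0.186)² = 0.0081647 kg m^2; centre at d = 0.196 m, so I = I_cm + Md² gives I = 0.0081647 + (0.236)(0.196)² = 0.017231 kg m^2.
Total I = 0.8548 + 0.10396 + 0.23163 + 0.017231 = 1.2076 kg m^2.

1.21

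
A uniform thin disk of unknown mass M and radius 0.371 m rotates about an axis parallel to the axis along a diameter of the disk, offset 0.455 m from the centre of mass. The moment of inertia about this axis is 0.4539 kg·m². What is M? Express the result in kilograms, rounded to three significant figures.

1.88

I = I_cm + Md² = (1/4)MR² + Md² = M·[0.25·(0.371)² + (0.455)²] = M·0.24144.
So M = 0.4539 / 0.24144 = 1.88 kg.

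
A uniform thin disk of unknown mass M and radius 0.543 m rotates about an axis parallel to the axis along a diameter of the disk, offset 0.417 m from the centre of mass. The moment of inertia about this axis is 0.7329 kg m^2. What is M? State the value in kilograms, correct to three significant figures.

I = I_cm + Md² = (1/4)MR² + Md² = M·[0.25·(0.543)² + (0.417)²] = M·0.2476.
So M = 0.7329 / 0.2476 = 2.96 kg.

2.96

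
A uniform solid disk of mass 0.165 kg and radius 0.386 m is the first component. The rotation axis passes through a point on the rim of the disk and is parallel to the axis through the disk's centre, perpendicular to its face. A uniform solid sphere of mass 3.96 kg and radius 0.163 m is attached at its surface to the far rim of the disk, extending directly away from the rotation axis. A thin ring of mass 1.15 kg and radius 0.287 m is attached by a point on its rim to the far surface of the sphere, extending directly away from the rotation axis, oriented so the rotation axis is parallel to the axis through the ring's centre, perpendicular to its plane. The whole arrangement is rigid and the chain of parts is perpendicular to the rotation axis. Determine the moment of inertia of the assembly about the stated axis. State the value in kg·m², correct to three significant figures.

Solid disk: I_cm = (1/2)MR² = (1/2)(0.165)(0.386)² = 0.012292 kg·m²; centre at d = 0.386 m, so I = I_cm + Md² gives I = 0.012292 + (0.165)(0.386)² = 0.036877 kg·m².
Solid sphere: I_cm = (2/5)MR² = (2/5)(3.96)(0.163)² = 0.042085 kg·m²; centre at d = 0.386 + 0.386 + 0.163 = 0.935 m, so I = I_cm + Md² gives I = 0.042085 + (3.96)(0.935)² = 3.504 kg·m².
Thin ring: I_cm = MR² = (1.15)(0.287)² = 0.094724 kg·m²; centre at d = 0.386 + 0.386 + 0.163 + 0.163 + 0.287 = 1.385 m, so I = I_cm + Md² gives I = 0.094724 + (1.15)(1.385)² = 2.3007 kg·m².
Total I = 0.036877 + 3.504 + 2.3007 = 5.8416 kg·m².

5.84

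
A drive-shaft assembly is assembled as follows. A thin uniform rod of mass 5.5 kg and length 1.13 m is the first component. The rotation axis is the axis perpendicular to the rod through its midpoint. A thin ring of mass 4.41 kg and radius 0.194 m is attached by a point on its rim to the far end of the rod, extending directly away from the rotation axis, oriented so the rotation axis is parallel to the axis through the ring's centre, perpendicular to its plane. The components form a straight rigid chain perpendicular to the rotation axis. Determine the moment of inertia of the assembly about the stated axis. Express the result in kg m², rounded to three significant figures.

Thin rod: I_cm = (1/12)ML² = (1/12)(5.5)(1.13)² = 0.58525 kg m²; axis through the centre, so I = 0.58525 kg m².
Thin ring: I_cm = MR² = (4.41)(0.194)² = 0.16597 kg m²; centre at d = 0.565 + 0.194 = 0.759 m, so I = I_cm + Md² gives I = 0.16597 + (4.41)(0.759)² = 2.7065 kg m².
Total I = 0.58525 + 2.7065 = 3.2917 kg m².

3.29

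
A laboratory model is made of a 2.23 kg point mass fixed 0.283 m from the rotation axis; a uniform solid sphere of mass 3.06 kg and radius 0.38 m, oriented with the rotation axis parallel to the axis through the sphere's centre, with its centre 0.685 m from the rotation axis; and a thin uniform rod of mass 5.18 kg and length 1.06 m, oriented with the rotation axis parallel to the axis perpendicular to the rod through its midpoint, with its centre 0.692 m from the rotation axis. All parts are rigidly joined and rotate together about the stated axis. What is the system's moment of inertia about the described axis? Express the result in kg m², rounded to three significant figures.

Point mass: I_cm = 0; centre at d = 0.283 m, so I = I_cm + Md² gives I = 0 + (2.23)(0.283)² = 0.1786 kg m².
Solid sphere: I_cm = (2/5)MR² = (2/5)(3.06)(0.38)² = 0.17675 kg m²; centre at d = 0.685 m, so I = I_cm + Md² gives I = 0.17675 + (3.06)(0.685)² = 1.6126 kg m².
Thin rod: I_cm = (1/12)ML² = (1/12)(5.18)(1.06)² = 0.48502 kg m²; centre at d = 0.692 m, so I = I_cm + Md² gives I = 0.48502 + (5.18)(0.692)² = 2.9655 kg m².
Total I = 0.1786 + 1.6126 + 2.9655 = 4.7567 kg m².

4.76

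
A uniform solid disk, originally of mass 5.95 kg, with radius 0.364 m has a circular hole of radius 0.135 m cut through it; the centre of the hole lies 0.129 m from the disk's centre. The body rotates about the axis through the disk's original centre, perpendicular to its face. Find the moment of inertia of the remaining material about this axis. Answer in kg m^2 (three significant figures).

0.373

Unpierced body about its centre: I₀ = (1/2)MR² = (1/2)(5.95)(0.364)² = 0.39418 kg m^2.
The removed disk has mass m = M·(r/R)² = (5.95)(0.135/0.364)² = 0.81843 kg (same uniform areal density).
Its moment of inertia about the rotation axis (parallel-axis theorem): I_hole = (1/2)mr² + md² = (1/2)(0.81843)(0.135)² + (0.81843)(0.129)² = 0.021077 kg m^2.
Treating the hole as negative mass, I = I₀ − I_hole = 0.39418 − 0.021077 = 0.3731 kg m^2.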